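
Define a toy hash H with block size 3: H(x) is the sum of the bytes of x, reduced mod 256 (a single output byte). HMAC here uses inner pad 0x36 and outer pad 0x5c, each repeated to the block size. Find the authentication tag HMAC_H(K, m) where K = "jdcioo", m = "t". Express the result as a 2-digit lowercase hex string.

0a

Key "jdcioo" = 6a 64 63 69 6f 6f is 6 bytes > B = 3, so hash it first: H(key) = 78, then zero-pad to 3 bytes: K' = 78 00 00.
K' ⊕ ipad = 4e 36 36.  K' ⊕ opad = 24 5c 5c.
Inner input = (K'⊕ipad) ∥ m = 4e 36 36 ∥ 74.
Inner hash: sum = 78+54+54+116 = 302; mod 256 = 46 → 2e.
Outer input = (K'⊕opad) ∥ inner = 24 5c 5c ∥ 2e.
Outer hash (tag): sum = 36+92+92+46 = 266; mod 256 = 10 → 0a.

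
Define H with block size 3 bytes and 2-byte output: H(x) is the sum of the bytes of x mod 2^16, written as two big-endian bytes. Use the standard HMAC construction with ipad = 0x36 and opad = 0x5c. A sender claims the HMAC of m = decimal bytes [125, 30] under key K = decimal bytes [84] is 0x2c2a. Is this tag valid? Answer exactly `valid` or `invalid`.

Key decimal bytes [84] = 54 is 1 byte ≤ B = 3; zero-pad to 3 bytes: K' = 54 00 00.
K' ⊕ ipad = 62 36 36; K' ⊕ opad = 08 5c 5c.
Inner hash: sum = 98+54+54+125+30 = 361 → 01 69.
Outer hash (recomputed tag): sum = 8+92+92+1+105 = 298 → 01 2a.
Recomputed tag = 012a; claimed = 2c2a → mismatch.

invalid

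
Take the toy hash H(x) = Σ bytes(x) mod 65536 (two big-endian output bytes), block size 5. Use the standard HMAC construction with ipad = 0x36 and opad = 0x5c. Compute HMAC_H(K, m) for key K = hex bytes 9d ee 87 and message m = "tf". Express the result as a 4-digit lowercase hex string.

0383

Key hex bytes 9d ee 87 is 3 bytes ≤ B = 5; zero-pad to 5 bytes: K' = 9d ee 87 00 00.
K' ⊕ ipad = ab d8 b1 36 36.  K' ⊕ opad = c1 b2 db 5c 5c.
Inner input = (K'⊕ipad) ∥ m = ab d8 b1 36 36 ∥ 74 66.
Inner hash: sum = 171+216+177+54+54+116+102 = 890 → 03 7a.
Outer input = (K'⊕opad) ∥ inner = c1 b2 db 5c 5c ∥ 03 7a.
Outer hash (tag): sum = 193+178+219+92+92+3+122 = 899 → 03 83.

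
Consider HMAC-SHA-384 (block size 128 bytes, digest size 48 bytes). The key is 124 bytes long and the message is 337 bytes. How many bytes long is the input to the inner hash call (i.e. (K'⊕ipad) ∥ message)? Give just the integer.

Key is 124 ≤ 128 bytes, zero-padded: |K'| = 128.
Inner input = (K'⊕ipad) ∥ m → 128 + 337 = 465 bytes.

465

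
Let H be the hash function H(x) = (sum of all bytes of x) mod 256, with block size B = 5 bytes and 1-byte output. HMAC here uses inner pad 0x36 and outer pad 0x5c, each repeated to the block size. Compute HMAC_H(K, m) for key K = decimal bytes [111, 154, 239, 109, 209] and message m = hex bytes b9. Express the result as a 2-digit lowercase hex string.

43

Key decimal bytes [111, 154, 239, 109, 209] = 6f 9a ef 6d d1 is exactly B = 5 bytes: K' = 6f 9a ef 6d d1.
K' ⊕ ipad = 59 ac d9 5b e7.  K' ⊕ opad = 33 c6 b3 31 8d.
Inner input = (K'⊕ipad) ∥ m = 59 ac d9 5b e7 ∥ b9.
Inner hash: sum = 89+172+217+91+231+185 = 985; mod 256 = 217 → d9.
Outer input = (K'⊕opad) ∥ inner = 33 c6 b3 31 8d ∥ d9.
Outer hash (tag): sum = 51+198+179+49+141+217 = 835; mod 256 = 67 → 43.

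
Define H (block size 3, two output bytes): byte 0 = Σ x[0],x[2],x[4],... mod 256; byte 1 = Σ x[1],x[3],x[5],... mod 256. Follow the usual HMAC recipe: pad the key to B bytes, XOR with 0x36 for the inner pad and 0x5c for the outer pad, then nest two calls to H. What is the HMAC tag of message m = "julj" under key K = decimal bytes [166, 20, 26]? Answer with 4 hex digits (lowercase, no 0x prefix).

38e3

Key decimal bytes [166, 20, 26] = a6 14 1a is exactly B = 3 bytes: K' = a6 14 1a.
K' ⊕ ipad = 90 22 2c.  K' ⊕ opad = fa 48 46.
Inner input = (K'⊕ipad) ∥ m = 90 22 2c ∥ 6a 75 6c 6a.
Inner hash: even-index sum = 411 mod 256 = 155; odd-index sum = 248 mod 256 = 248 → 9b f8.
Outer input = (K'⊕opad) ∥ inner = fa 48 46 ∥ 9b f8.
Outer hash (tag): even-index sum = 568 mod 256 = 56; odd-index sum = 227 mod 256 = 227 → 38 e3.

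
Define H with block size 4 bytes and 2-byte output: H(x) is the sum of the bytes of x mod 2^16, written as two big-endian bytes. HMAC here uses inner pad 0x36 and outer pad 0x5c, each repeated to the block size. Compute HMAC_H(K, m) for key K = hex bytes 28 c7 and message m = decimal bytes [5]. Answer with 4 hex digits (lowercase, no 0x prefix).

Key hex bytes 28 c7 is 2 bytes ≤ B = 4; zero-pad to 4 bytes: K' = 28 c7 00 00.
K' ⊕ ipad = 1e f1 36 36.  K' ⊕ opad = 74 9b 5c 5c.
Inner input = (K'⊕ipad) ∥ m = 1e f1 36 36 ∥ 05.
Inner hash: sum = 30+241+54+54+5 = 384 → 01 80.
Outer input = (K'⊕opad) ∥ inner = 74 9b 5c 5c ∥ 01 80.
Outer hash (tag): sum = 116+155+92+92+1+128 = 584 → 02 48.

0248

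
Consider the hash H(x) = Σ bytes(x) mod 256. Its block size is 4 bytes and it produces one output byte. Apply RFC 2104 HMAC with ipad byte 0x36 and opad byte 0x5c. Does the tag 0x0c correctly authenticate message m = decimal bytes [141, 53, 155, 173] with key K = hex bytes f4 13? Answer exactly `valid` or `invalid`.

Key hex bytes f4 13 is 2 bytes ≤ B = 4; zero-pad to 4 bytes: K' = f4 13 00 00.
K' ⊕ ipad = c2 25 36 36; K' ⊕ opad = a8 4f 5c 5c.
Inner hash: sum = 194+37+54+54+141+53+155+173 = 861; mod 256 = 93 → 5d.
Outer hash (recomputed tag): sum = 168+79+92+92+93 = 524; mod 256 = 12 → 0c.
Recomputed tag = 0c; claimed = 0c → match.

valid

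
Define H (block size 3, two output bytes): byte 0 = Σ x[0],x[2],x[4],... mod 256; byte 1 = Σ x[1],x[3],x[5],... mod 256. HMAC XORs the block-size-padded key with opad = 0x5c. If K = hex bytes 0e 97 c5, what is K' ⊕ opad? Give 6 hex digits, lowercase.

Key hex bytes 0e 97 c5 is exactly B = 3 bytes: K' = 0e 97 c5.
XOR each byte with 0x5c: 0e⊕5c=52, 97⊕5c=cb, c5⊕5c=99.

52cb99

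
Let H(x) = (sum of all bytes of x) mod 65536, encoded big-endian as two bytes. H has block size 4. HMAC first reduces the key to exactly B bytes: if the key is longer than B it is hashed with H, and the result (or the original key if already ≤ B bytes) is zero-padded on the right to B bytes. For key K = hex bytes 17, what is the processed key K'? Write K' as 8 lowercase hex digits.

17000000

Key hex bytes 17 is 1 byte ≤ B = 4; zero-pad to 4 bytes: K' = 17 00 00 00.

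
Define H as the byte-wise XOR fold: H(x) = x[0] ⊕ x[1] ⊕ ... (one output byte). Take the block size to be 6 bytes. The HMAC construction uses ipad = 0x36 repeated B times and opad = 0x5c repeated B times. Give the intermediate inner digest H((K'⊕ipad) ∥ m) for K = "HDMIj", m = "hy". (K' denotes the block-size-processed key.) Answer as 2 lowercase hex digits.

73

Key "HDMIj" = 48 44 4d 49 6a is 5 bytes ≤ B = 6; zero-pad to 6 bytes: K' = 48 44 4d 49 6a 00.
K' ⊕ ipad = 7e 72 7b 7f 5c 36.
Inner input = 7e 72 7b 7f 5c 36 ∥ 68 79.
Inner hash: XOR 7e⊕72⊕7b⊕7f⊕5c⊕36⊕68⊕79 = 73.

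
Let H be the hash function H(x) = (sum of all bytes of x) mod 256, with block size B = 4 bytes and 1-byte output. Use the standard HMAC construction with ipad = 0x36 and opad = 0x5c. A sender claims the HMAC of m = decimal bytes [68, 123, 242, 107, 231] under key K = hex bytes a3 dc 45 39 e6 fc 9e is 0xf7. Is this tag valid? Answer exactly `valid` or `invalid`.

Key hex bytes a3 dc 45 39 e6 fc 9e is 7 bytes > B = 4, so hash it first: H(key) = 7d, then zero-pad to 4 bytes: K' = 7d 00 00 00.
K' ⊕ ipad = 4b 36 36 36; K' ⊕ opad = 21 5c 5c 5c.
Inner hash: sum = 75+54+54+54+68+123+242+107+231 = 1008; mod 256 = 240 → f0.
Outer hash (recomputed tag): sum = 33+92+92+92+240 = 549; mod 256 = 37 → 25.
Recomputed tag = 25; claimed = f7 → mismatch.

invalid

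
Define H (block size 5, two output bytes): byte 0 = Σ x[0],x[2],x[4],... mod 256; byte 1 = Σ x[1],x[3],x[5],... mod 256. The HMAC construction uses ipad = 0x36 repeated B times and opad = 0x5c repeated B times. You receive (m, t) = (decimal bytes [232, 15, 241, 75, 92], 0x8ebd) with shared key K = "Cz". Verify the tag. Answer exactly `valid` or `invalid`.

valid

Key "Cz" = 43 7a is 2 bytes ≤ B = 5; zero-pad to 5 bytes: K' = 43 7a 00 00 00.
K' ⊕ ipad = 75 4c 36 36 36; K' ⊕ opad = 1f 26 5c 5c 5c.
Inner hash: even-index sum = 315 mod 256 = 59; odd-index sum = 695 mod 256 = 183 → 3b b7.
Outer hash (recomputed tag): even-index sum = 398 mod 256 = 142; odd-index sum = 189 mod 256 = 189 → 8e bd.
Recomputed tag = 8ebd; claimed = 8ebd → match.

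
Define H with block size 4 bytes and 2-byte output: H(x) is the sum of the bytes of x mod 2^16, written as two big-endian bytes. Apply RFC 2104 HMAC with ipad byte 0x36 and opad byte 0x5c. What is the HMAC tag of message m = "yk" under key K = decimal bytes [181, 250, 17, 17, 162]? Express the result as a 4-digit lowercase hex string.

020f

Key decimal bytes [181, 250, 17, 17, 162] = b5 fa 11 11 a2 is 5 bytes > B = 4, so hash it first: H(key) = 02 73, then zero-pad to 4 bytes: K' = 02 73 00 00.
K' ⊕ ipad = 34 45 36 36.  K' ⊕ opad = 5e 2f 5c 5c.
Inner input = (K'⊕ipad) ∥ m = 34 45 36 36 ∥ 79 6b.
Inner hash: sum = 52+69+54+54+121+107 = 457 → 01 c9.
Outer input = (K'⊕opad) ∥ inner = 5e 2f 5c 5c ∥ 01 c9.
Outer hash (tag): sum = 94+47+92+92+1+201 = 527 → 02 0f.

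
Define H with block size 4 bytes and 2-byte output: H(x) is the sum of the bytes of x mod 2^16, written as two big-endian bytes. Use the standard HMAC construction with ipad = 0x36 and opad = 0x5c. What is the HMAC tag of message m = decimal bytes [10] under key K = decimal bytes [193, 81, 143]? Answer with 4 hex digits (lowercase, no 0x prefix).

0232

Key decimal bytes [193, 81, 143] = c1 51 8f is 3 bytes ≤ B = 4; zero-pad to 4 bytes: K' = c1 51 8f 00.
K' ⊕ ipad = f7 67 b9 36.  K' ⊕ opad = 9d 0d d3 5c.
Inner input = (K'⊕ipad) ∥ m = f7 67 b9 36 ∥ 0a.
Inner hash: sum = 247+103+185+54+10 = 599 → 02 57.
Outer input = (K'⊕opad) ∥ inner = 9d 0d d3 5c ∥ 02 57.
Outer hash (tag): sum = 157+13+211+92+2+87 = 562 → 02 32.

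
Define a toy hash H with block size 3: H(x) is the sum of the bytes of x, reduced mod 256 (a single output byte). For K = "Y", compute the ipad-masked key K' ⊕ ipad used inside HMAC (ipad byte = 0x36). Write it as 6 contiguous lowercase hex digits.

6f3636

Key "Y" = 59 is 1 byte ≤ B = 3; zero-pad to 3 bytes: K' = 59 00 00.
XOR each byte with 0x36: 59⊕36=6f, 00⊕36=36, 00⊕36=36.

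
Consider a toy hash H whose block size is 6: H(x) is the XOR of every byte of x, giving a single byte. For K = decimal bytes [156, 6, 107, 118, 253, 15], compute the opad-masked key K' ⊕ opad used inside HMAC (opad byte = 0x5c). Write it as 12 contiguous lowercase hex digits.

Key decimal bytes [156, 6, 107, 118, 253, 15] = 9c 06 6b 76 fd 0f is exactly B = 6 bytes: K' = 9c 06 6b 76 fd 0f.
XOR each byte with 0x5c: 9c⊕5c=c0, 06⊕5c=5a, 6b⊕5c=37, 76⊕5c=2a, fd⊕5c=a1, 0f⊕5c=53.

c05a372aa153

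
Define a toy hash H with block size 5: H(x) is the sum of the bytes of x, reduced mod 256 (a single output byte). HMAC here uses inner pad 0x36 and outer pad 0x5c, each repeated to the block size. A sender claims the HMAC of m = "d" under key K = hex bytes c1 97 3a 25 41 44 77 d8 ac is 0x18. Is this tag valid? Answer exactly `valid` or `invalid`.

Key hex bytes c1 97 3a 25 41 44 77 d8 ac is 9 bytes > B = 5, so hash it first: H(key) = 37, then zero-pad to 5 bytes: K' = 37 00 00 00 00.
K' ⊕ ipad = 01 36 36 36 36; K' ⊕ opad = 6b 5c 5c 5c 5c.
Inner hash: sum = 1+54+54+54+54+100 = 317; mod 256 = 61 → 3d.
Outer hash (recomputed tag): sum = 107+92+92+92+92+61 = 536; mod 256 = 24 → 18.
Recomputed tag = 18; claimed = 18 → match.

valid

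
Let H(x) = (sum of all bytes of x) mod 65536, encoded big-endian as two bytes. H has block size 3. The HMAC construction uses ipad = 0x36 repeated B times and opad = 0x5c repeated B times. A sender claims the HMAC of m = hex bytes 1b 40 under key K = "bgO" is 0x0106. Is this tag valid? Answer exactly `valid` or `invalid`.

Key "bgO" = 62 67 4f is exactly B = 3 bytes: K' = 62 67 4f.
K' ⊕ ipad = 54 51 79; K' ⊕ opad = 3e 3b 13.
Inner hash: sum = 84+81+121+27+64 = 377 → 01 79.
Outer hash (recomputed tag): sum = 62+59+19+1+121 = 262 → 01 06.
Recomputed tag = 0106; claimed = 0106 → match.

valid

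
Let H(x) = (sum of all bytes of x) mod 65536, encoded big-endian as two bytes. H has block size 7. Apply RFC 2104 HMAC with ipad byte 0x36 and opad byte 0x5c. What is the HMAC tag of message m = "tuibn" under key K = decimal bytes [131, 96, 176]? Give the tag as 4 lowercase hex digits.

0406

Key decimal bytes [131, 96, 176] = 83 60 b0 is 3 bytes ≤ B = 7; zero-pad to 7 bytes: K' = 83 60 b0 00 00 00 00.
K' ⊕ ipad = b5 56 86 36 36 36 36.  K' ⊕ opad = df 3c ec 5c 5c 5c 5c.
Inner input = (K'⊕ipad) ∥ m = b5 56 86 36 36 36 36 ∥ 74 75 69 62 6e.
Inner hash: sum = 181+86+134+54+54+54+54+116+117+105+98+110 = 1163 → 04 8b.
Outer input = (K'⊕opad) ∥ inner = df 3c ec 5c 5c 5c 5c ∥ 04 8b.
Outer hash (tag): sum = 223+60+236+92+92+92+92+4+139 = 1030 → 04 06.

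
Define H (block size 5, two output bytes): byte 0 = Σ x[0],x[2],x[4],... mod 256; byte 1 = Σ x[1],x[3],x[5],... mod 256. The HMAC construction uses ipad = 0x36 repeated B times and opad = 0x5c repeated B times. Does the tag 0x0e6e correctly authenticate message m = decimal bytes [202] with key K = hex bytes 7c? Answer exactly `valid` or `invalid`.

Key hex bytes 7c is 1 byte ≤ B = 5; zero-pad to 5 bytes: K' = 7c 00 00 00 00.
K' ⊕ ipad = 4a 36 36 36 36; K' ⊕ opad = 20 5c 5c 5c 5c.
Inner hash: even-index sum = 182 mod 256 = 182; odd-index sum = 310 mod 256 = 54 → b6 36.
Outer hash (recomputed tag): even-index sum = 270 mod 256 = 14; odd-index sum = 366 mod 256 = 110 → 0e 6e.
Recomputed tag = 0e6e; claimed = 0e6e → match.

valid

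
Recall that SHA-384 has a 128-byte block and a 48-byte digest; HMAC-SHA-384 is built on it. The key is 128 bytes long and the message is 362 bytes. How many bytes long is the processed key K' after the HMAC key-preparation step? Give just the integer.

128

Key is 128 ≤ 128 bytes, zero-padded: |K'| = 128.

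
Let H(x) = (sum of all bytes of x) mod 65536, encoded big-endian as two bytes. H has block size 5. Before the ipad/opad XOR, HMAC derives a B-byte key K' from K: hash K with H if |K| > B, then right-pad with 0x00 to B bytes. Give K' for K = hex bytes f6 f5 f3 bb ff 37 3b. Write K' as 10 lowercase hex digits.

050a000000

|K| = 7 > B = 5, so first hash the key.
H(K): sum = 246+245+243+187+255+55+59 = 1290 → 05 0a.
Zero-pad H(K) = 05 0a to 5 bytes: K' = 05 0a 00 00 00.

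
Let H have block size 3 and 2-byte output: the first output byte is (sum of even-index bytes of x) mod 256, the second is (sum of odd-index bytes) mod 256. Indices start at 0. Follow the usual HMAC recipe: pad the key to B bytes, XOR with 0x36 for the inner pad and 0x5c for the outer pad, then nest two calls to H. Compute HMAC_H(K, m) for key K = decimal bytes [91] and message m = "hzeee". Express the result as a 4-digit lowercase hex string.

cbde

Key decimal bytes [91] = 5b is 1 byte ≤ B = 3; zero-pad to 3 bytes: K' = 5b 00 00.
K' ⊕ ipad = 6d 36 36.  K' ⊕ opad = 07 5c 5c.
Inner input = (K'⊕ipad) ∥ m = 6d 36 36 ∥ 68 7a 65 65 65.
Inner hash: even-index sum = 386 mod 256 = 130; odd-index sum = 360 mod 256 = 104 → 82 68.
Outer input = (K'⊕opad) ∥ inner = 07 5c 5c ∥ 82 68.
Outer hash (tag): even-index sum = 203 mod 256 = 203; odd-index sum = 222 mod 256 = 222 → cb de.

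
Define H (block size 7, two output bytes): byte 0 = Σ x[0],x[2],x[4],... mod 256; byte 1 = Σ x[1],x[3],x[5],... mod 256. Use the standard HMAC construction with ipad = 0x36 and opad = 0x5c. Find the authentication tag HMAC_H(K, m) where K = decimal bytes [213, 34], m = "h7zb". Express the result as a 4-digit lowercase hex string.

Key decimal bytes [213, 34] = d5 22 is 2 bytes ≤ B = 7; zero-pad to 7 bytes: K' = d5 22 00 00 00 00 00.
K' ⊕ ipad = e3 14 36 36 36 36 36.  K' ⊕ opad = 89 7e 5c 5c 5c 5c 5c.
Inner input = (K'⊕ipad) ∥ m = e3 14 36 36 36 36 36 ∥ 68 37 7a 62.
Inner hash: even-index sum = 542 mod 256 = 30; odd-index sum = 354 mod 256 = 98 → 1e 62.
Outer input = (K'⊕opad) ∥ inner = 89 7e 5c 5c 5c 5c 5c ∥ 1e 62.
Outer hash (tag): even-index sum = 511 mod 256 = 255; odd-index sum = 340 mod 256 = 84 → ff 54.

ff54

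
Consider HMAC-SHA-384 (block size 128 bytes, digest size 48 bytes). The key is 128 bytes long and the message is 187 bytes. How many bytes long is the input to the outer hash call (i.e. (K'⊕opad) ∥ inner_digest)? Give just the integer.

Key is 128 ≤ 128 bytes, zero-padded: |K'| = 128.
Outer input = (K'⊕opad) ∥ H(inner) → 128 + 48 = 176 bytes.

176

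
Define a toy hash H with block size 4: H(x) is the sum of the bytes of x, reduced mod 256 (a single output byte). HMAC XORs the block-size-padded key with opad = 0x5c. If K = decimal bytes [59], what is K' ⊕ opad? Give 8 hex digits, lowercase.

Key decimal bytes [59] = 3b is 1 byte ≤ B = 4; zero-pad to 4 bytes: K' = 3b 00 00 00.
XOR each byte with 0x5c: 3b⊕5c=67, 00⊕5c=5c, 00⊕5c=5c, 00⊕5c=5c.

675c5c5c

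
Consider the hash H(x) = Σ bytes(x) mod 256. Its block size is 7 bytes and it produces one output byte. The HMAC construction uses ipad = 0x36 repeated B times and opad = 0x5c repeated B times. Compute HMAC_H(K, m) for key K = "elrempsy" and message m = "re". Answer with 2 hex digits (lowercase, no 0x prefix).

b7

Key "elrempsy" = 65 6c 72 65 6d 70 73 79 is 8 bytes > B = 7, so hash it first: H(key) = 71, then zero-pad to 7 bytes: K' = 71 00 00 00 00 00 00.
K' ⊕ ipad = 47 36 36 36 36 36 36.  K' ⊕ opad = 2d 5c 5c 5c 5c 5c 5c.
Inner input = (K'⊕ipad) ∥ m = 47 36 36 36 36 36 36 ∥ 72 65.
Inner hash: sum = 71+54+54+54+54+54+54+114+101 = 610; mod 256 = 98 → 62.
Outer input = (K'⊕opad) ∥ inner = 2d 5c 5c 5c 5c 5c 5c ∥ 62.
Outer hash (tag): sum = 45+92+92+92+92+92+92+98 = 695; mod 256 = 183 → b7.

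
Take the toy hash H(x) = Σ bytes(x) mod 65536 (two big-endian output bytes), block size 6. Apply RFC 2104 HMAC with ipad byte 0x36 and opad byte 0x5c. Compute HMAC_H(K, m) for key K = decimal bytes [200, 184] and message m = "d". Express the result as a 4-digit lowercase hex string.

03b2

Key decimal bytes [200, 184] = c8 b8 is 2 bytes ≤ B = 6; zero-pad to 6 bytes: K' = c8 b8 00 00 00 00.
K' ⊕ ipad = fe 8e 36 36 36 36.  K' ⊕ opad = 94 e4 5c 5c 5c 5c.
Inner input = (K'⊕ipad) ∥ m = fe 8e 36 36 36 36 ∥ 64.
Inner hash: sum = 254+142+54+54+54+54+100 = 712 → 02 c8.
Outer input = (K'⊕opad) ∥ inner = 94 e4 5c 5c 5c 5c ∥ 02 c8.
Outer hash (tag): sum = 148+228+92+92+92+92+2+200 = 946 → 03 b2.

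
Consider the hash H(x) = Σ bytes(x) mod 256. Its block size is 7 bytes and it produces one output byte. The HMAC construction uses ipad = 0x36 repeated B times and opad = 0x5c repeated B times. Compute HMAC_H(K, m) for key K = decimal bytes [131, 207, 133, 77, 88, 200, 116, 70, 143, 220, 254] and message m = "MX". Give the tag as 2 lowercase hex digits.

9d

Key decimal bytes [131, 207, 133, 77, 88, 200, 116, 70, 143, 220, 254] = 83 cf 85 4d 58 c8 74 46 8f dc fe is 11 bytes > B = 7, so hash it first: H(key) = 67, then zero-pad to 7 bytes: K' = 67 00 00 00 00 00 00.
K' ⊕ ipad = 51 36 36 36 36 36 36.  K' ⊕ opad = 3b 5c 5c 5c 5c 5c 5c.
Inner input = (K'⊕ipad) ∥ m = 51 36 36 36 36 36 36 ∥ 4d 58.
Inner hash: sum = 81+54+54+54+54+54+54+77+88 = 570; mod 256 = 58 → 3a.
Outer input = (K'⊕opad) ∥ inner = 3b 5c 5c 5c 5c 5c 5c ∥ 3a.
Outer hash (tag): sum = 59+92+92+92+92+92+92+58 = 669; mod 256 = 157 → 9d.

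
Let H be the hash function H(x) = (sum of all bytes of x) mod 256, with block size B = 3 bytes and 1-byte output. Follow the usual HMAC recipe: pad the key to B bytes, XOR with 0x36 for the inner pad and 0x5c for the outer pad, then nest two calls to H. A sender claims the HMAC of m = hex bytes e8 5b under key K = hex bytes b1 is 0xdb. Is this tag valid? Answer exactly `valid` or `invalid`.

Key hex bytes b1 is 1 byte ≤ B = 3; zero-pad to 3 bytes: K' = b1 00 00.
K' ⊕ ipad = 87 36 36; K' ⊕ opad = ed 5c 5c.
Inner hash: sum = 135+54+54+232+91 = 566; mod 256 = 54 → 36.
Outer hash (recomputed tag): sum = 237+92+92+54 = 475; mod 256 = 219 → db.
Recomputed tag = db; claimed = db → match.

valid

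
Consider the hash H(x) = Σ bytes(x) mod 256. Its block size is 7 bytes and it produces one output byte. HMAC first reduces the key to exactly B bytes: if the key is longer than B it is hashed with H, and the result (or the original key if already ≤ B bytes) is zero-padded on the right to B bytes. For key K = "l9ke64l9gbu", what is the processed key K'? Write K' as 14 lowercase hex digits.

|K| = 11 > B = 7, so first hash the key.
H(K): sum = 108+57+107+101+54+52+108+57+103+98+117 = 962; mod 256 = 194 → c2.
Zero-pad H(K) = c2 to 7 bytes: K' = c2 00 00 00 00 00 00.

c2000000000000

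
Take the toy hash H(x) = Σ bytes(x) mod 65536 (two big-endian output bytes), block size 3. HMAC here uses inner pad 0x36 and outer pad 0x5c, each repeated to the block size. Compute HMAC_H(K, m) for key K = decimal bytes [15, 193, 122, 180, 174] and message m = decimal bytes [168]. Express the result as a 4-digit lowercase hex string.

Key decimal bytes [15, 193, 122, 180, 174] = 0f c1 7a b4 ae is 5 bytes > B = 3, so hash it first: H(key) = 02 ac, then zero-pad to 3 bytes: K' = 02 ac 00.
K' ⊕ ipad = 34 9a 36.  K' ⊕ opad = 5e f0 5c.
Inner input = (K'⊕ipad) ∥ m = 34 9a 36 ∥ a8.
Inner hash: sum = 52+154+54+168 = 428 → 01 ac.
Outer input = (K'⊕opad) ∥ inner = 5e f0 5c ∥ 01 ac.
Outer hash (tag): sum = 94+240+92+1+172 = 599 → 02 57.

0257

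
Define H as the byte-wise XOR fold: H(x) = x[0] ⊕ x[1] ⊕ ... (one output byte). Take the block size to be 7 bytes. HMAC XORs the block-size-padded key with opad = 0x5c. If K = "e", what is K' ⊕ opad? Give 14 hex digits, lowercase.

Key "e" = 65 is 1 byte ≤ B = 7; zero-pad to 7 bytes: K' = 65 00 00 00 00 00 00.
XOR each byte with 0x5c: 65⊕5c=39, 00⊕5c=5c, 00⊕5c=5c, 00⊕5c=5c, 00⊕5c=5c, 00⊕5c=5c, 00⊕5c=5c.

395c5c5c5c5c5c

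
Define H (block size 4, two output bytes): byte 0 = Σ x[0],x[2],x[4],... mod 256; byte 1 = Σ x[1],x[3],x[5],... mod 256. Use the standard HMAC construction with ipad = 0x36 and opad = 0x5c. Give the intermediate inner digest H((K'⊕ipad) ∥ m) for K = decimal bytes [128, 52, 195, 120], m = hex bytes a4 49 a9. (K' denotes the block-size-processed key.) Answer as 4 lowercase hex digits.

Key decimal bytes [128, 52, 195, 120] = 80 34 c3 78 is exactly B = 4 bytes: K' = 80 34 c3 78.
K' ⊕ ipad = b6 02 f5 4e.
Inner input = b6 02 f5 4e ∥ a4 49 a9.
Inner hash: even-index sum = 760 mod 256 = 248; odd-index sum = 153 mod 256 = 153 → f8 99.

f899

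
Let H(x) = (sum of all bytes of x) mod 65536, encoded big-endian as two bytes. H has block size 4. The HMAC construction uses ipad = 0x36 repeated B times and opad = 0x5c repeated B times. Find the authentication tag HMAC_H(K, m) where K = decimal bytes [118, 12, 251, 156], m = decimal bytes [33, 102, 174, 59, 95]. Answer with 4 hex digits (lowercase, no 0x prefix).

02a4

Key decimal bytes [118, 12, 251, 156] = 76 0c fb 9c is exactly B = 4 bytes: K' = 76 0c fb 9c.
K' ⊕ ipad = 40 3a cd aa.  K' ⊕ opad = 2a 50 a7 c0.
Inner input = (K'⊕ipad) ∥ m = 40 3a cd aa ∥ 21 66 ae 3b 5f.
Inner hash: sum = 64+58+205+170+33+102+174+59+95 = 960 → 03 c0.
Outer input = (K'⊕opad) ∥ inner = 2a 50 a7 c0 ∥ 03 c0.
Outer hash (tag): sum = 42+80+167+192+3+192 = 676 → 02 a4.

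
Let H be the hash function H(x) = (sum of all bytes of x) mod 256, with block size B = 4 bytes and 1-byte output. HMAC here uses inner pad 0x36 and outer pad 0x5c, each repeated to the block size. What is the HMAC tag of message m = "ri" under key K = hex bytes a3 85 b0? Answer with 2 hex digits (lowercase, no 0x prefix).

Key hex bytes a3 85 b0 is 3 bytes ≤ B = 4; zero-pad to 4 bytes: K' = a3 85 b0 00.
K' ⊕ ipad = 95 b3 86 36.  K' ⊕ opad = ff d9 ec 5c.
Inner input = (K'⊕ipad) ∥ m = 95 b3 86 36 ∥ 72 69.
Inner hash: sum = 149+179+134+54+114+105 = 735; mod 256 = 223 → df.
Outer input = (K'⊕opad) ∥ inner = ff d9 ec 5c ∥ df.
Outer hash (tag): sum = 255+217+236+92+223 = 1023; mod 256 = 255 → ff.

ff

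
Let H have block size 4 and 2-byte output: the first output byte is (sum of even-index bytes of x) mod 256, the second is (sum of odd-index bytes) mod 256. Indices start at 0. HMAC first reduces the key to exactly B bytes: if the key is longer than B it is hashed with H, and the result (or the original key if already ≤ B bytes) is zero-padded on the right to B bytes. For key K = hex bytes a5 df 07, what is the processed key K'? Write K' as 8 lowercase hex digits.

Key hex bytes a5 df 07 is 3 bytes ≤ B = 4; zero-pad to 4 bytes: K' = a5 df 07 00.

a5df0700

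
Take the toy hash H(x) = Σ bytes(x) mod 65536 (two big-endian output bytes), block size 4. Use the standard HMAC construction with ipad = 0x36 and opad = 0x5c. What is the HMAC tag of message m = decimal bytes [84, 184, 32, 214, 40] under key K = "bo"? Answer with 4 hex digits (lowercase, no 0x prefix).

Key "bo" = 62 6f is 2 bytes ≤ B = 4; zero-pad to 4 bytes: K' = 62 6f 00 00.
K' ⊕ ipad = 54 59 36 36.  K' ⊕ opad = 3e 33 5c 5c.
Inner input = (K'⊕ipad) ∥ m = 54 59 36 36 ∥ 54 b8 20 d6 28.
Inner hash: sum = 84+89+54+54+84+184+32+214+40 = 835 → 03 43.
Outer input = (K'⊕opad) ∥ inner = 3e 33 5c 5c ∥ 03 43.
Outer hash (tag): sum = 62+51+92+92+3+67 = 367 → 01 6f.

016f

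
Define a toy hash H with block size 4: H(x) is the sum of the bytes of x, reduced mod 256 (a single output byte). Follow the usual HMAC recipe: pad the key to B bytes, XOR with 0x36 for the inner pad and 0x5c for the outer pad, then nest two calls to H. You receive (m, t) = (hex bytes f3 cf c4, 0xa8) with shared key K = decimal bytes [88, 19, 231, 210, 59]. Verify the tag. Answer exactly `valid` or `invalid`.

valid

Key decimal bytes [88, 19, 231, 210, 59] = 58 13 e7 d2 3b is 5 bytes > B = 4, so hash it first: H(key) = 5f, then zero-pad to 4 bytes: K' = 5f 00 00 00.
K' ⊕ ipad = 69 36 36 36; K' ⊕ opad = 03 5c 5c 5c.
Inner hash: sum = 105+54+54+54+243+207+196 = 913; mod 256 = 145 → 91.
Outer hash (recomputed tag): sum = 3+92+92+92+145 = 424; mod 256 = 168 → a8.
Recomputed tag = a8; claimed = a8 → match.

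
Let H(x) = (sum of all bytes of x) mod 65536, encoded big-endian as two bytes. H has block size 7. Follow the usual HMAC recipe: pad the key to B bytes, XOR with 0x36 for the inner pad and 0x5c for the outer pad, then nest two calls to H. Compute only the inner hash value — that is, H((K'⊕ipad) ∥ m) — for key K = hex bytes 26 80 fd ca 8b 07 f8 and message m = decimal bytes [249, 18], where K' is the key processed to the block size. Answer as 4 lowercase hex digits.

Key hex bytes 26 80 fd ca 8b 07 f8 is exactly B = 7 bytes: K' = 26 80 fd ca 8b 07 f8.
K' ⊕ ipad = 10 b6 cb fc bd 31 ce.
Inner input = 10 b6 cb fc bd 31 ce ∥ f9 12.
Inner hash: sum = 16+182+203+252+189+49+206+249+18 = 1364 → 05 54.

0554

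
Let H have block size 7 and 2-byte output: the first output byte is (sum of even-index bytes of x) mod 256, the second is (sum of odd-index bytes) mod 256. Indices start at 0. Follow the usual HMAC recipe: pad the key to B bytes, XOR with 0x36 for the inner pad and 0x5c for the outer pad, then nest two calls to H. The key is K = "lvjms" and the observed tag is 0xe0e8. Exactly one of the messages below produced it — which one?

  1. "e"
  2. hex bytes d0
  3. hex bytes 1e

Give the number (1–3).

Key "lvjms" = 6c 76 6a 6d 73 is 5 bytes ≤ B = 7; zero-pad to 7 bytes: K' = 6c 76 6a 6d 73 00 00.
K' ⊕ ipad = 5a 40 5c 5b 45 36 36; K' ⊕ opad = 30 2a 36 31 2f 5c 5c.
m1: inner = H(5a 40 5c 5b 45 36 36 65) = 31 36; tag = H(30 2a 36 31 2f 5c 5c 31 36) = 27e8
m2: inner = H(5a 40 5c 5b 45 36 36 d0) = 31 a1; tag = H(30 2a 36 31 2f 5c 5c 31 a1) = 92e8
m3: inner = H(5a 40 5c 5b 45 36 36 1e) = 31 ef; tag = H(30 2a 36 31 2f 5c 5c 31 ef) = e0e8 ← matches

3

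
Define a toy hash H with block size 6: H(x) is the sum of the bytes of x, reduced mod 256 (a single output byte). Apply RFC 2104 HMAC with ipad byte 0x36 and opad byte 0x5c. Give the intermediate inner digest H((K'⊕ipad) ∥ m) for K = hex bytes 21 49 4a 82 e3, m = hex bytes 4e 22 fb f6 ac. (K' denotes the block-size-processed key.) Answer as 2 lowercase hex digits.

de

Key hex bytes 21 49 4a 82 e3 is 5 bytes ≤ B = 6; zero-pad to 6 bytes: K' = 21 49 4a 82 e3 00.
K' ⊕ ipad = 17 7f 7c b4 d5 36.
Inner input = 17 7f 7c b4 d5 36 ∥ 4e 22 fb f6 ac.
Inner hash: sum = 23+127+124+180+213+54+78+34+251+246+172 = 1502; mod 256 = 222 → de.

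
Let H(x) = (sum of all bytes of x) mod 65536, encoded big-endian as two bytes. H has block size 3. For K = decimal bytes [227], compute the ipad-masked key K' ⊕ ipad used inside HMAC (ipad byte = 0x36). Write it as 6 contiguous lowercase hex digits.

Key decimal bytes [227] = e3 is 1 byte ≤ B = 3; zero-pad to 3 bytes: K' = e3 00 00.
XOR each byte with 0x36: e3⊕36=d5, 00⊕36=36, 00⊕36=36.

d53636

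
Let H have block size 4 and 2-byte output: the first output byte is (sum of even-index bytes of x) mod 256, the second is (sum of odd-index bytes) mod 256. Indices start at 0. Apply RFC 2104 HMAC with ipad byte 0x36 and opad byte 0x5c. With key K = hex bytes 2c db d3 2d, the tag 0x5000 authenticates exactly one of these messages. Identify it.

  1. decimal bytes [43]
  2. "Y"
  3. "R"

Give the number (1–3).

Key hex bytes 2c db d3 2d is exactly B = 4 bytes: K' = 2c db d3 2d.
K' ⊕ ipad = 1a ed e5 1b; K' ⊕ opad = 70 87 8f 71.
m1: inner = H(1a ed e5 1b 2b) = 2a 08; tag = H(70 87 8f 71 2a 08) = 2900
m2: inner = H(1a ed e5 1b 59) = 58 08; tag = H(70 87 8f 71 58 08) = 5700
m3: inner = H(1a ed e5 1b 52) = 51 08; tag = H(70 87 8f 71 51 08) = 5000 ← matches

3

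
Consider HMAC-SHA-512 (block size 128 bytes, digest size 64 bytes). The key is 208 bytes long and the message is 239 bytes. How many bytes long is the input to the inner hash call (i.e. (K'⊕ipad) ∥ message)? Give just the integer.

Key is 208 > 128 bytes, so it is hashed to 64 bytes then zero-padded to 128: |K'| = 128.
Inner input = (K'⊕ipad) ∥ m → 128 + 239 = 367 bytes.

367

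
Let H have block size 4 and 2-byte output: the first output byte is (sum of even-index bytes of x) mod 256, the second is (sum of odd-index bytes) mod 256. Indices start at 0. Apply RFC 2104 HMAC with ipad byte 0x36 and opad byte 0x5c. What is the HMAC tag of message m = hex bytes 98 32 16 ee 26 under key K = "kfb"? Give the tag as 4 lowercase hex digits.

Key "kfb" = 6b 66 62 is 3 bytes ≤ B = 4; zero-pad to 4 bytes: K' = 6b 66 62 00.
K' ⊕ ipad = 5d 50 54 36.  K' ⊕ opad = 37 3a 3e 5c.
Inner input = (K'⊕ipad) ∥ m = 5d 50 54 36 ∥ 98 32 16 ee 26.
Inner hash: even-index sum = 389 mod 256 = 133; odd-index sum = 422 mod 256 = 166 → 85 a6.
Outer input = (K'⊕opad) ∥ inner = 37 3a 3e 5c ∥ 85 a6.
Outer hash (tag): even-index sum = 250 mod 256 = 250; odd-index sum = 316 mod 256 = 60 → fa 3c.

fa3c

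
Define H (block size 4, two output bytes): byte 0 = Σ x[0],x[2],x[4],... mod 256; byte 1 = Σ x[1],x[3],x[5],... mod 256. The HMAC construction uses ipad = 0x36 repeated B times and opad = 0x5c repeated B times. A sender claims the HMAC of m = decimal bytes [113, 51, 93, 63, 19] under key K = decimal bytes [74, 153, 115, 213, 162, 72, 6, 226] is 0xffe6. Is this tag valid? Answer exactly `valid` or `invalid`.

invalid

Key decimal bytes [74, 153, 115, 213, 162, 72, 6, 226] = 4a 99 73 d5 a2 48 06 e2 is 8 bytes > B = 4, so hash it first: H(key) = 65 98, then zero-pad to 4 bytes: K' = 65 98 00 00.
K' ⊕ ipad = 53 ae 36 36; K' ⊕ opad = 39 c4 5c 5c.
Inner hash: even-index sum = 362 mod 256 = 106; odd-index sum = 342 mod 256 = 86 → 6a 56.
Outer hash (recomputed tag): even-index sum = 255 mod 256 = 255; odd-index sum = 374 mod 256 = 118 → ff 76.
Recomputed tag = ff76; claimed = ffe6 → mismatch.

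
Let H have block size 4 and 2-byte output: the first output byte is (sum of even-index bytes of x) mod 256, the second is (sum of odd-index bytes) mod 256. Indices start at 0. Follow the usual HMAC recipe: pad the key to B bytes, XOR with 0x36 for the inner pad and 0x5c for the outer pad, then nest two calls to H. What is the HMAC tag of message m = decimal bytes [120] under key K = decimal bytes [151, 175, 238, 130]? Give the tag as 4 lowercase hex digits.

6e1e

Key decimal bytes [151, 175, 238, 130] = 97 af ee 82 is exactly B = 4 bytes: K' = 97 af ee 82.
K' ⊕ ipad = a1 99 d8 b4.  K' ⊕ opad = cb f3 b2 de.
Inner input = (K'⊕ipad) ∥ m = a1 99 d8 b4 ∥ 78.
Inner hash: even-index sum = 497 mod 256 = 241; odd-index sum = 333 mod 256 = 77 → f1 4d.
Outer input = (K'⊕opad) ∥ inner = cb f3 b2 de ∥ f1 4d.
Outer hash (tag): even-index sum = 622 mod 256 = 110; odd-index sum = 542 mod 256 = 30 → 6e 1e.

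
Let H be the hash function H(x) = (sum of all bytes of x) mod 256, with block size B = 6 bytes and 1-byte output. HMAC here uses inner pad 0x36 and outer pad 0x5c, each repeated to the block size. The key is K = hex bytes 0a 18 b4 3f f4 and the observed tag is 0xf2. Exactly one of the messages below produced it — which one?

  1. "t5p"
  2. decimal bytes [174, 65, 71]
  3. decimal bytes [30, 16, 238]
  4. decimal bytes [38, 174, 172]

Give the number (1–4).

3

Key hex bytes 0a 18 b4 3f f4 is 5 bytes ≤ B = 6; zero-pad to 6 bytes: K' = 0a 18 b4 3f f4 00.
K' ⊕ ipad = 3c 2e 82 09 c2 36; K' ⊕ opad = 56 44 e8 63 a8 5c.
m1: inner = H(3c 2e 82 09 c2 36 74 35 70) = 06; tag = H(56 44 e8 63 a8 5c 06) = ef
m2: inner = H(3c 2e 82 09 c2 36 ae 41 47) = 23; tag = H(56 44 e8 63 a8 5c 23) = 0c
m3: inner = H(3c 2e 82 09 c2 36 1e 10 ee) = 09; tag = H(56 44 e8 63 a8 5c 09) = f2 ← matches
m4: inner = H(3c 2e 82 09 c2 36 26 ae ac) = 6d; tag = H(56 44 e8 63 a8 5c 6d) = 56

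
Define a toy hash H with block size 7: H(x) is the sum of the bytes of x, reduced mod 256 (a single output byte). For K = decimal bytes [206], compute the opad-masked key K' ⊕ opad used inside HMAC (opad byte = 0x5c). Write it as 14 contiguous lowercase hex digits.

925c5c5c5c5c5c

Key decimal bytes [206] = ce is 1 byte ≤ B = 7; zero-pad to 7 bytes: K' = ce 00 00 00 00 00 00.
XOR each byte with 0x5c: ce⊕5c=92, 00⊕5c=5c, 00⊕5c=5c, 00⊕5c=5c, 00⊕5c=5c, 00⊕5c=5c, 00⊕5c=5c.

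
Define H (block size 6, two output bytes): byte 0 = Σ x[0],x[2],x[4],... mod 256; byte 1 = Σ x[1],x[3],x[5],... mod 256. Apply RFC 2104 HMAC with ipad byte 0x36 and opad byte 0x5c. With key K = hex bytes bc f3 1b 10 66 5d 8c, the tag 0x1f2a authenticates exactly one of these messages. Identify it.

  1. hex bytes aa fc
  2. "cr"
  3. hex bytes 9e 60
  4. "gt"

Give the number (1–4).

4

Key hex bytes bc f3 1b 10 66 5d 8c is 7 bytes > B = 6, so hash it first: H(key) = c9 60, then zero-pad to 6 bytes: K' = c9 60 00 00 00 00.
K' ⊕ ipad = ff 56 36 36 36 36; K' ⊕ opad = 95 3c 5c 5c 5c 5c.
m1: inner = H(ff 56 36 36 36 36 aa fc) = 15 be; tag = H(95 3c 5c 5c 5c 5c 15 be) = 62b2
m2: inner = H(ff 56 36 36 36 36 63 72) = ce 34; tag = H(95 3c 5c 5c 5c 5c ce 34) = 1b28
m3: inner = H(ff 56 36 36 36 36 9e 60) = 09 22; tag = H(95 3c 5c 5c 5c 5c 09 22) = 5616
m4: inner = H(ff 56 36 36 36 36 67 74) = d2 36; tag = H(95 3c 5c 5c 5c 5c d2 36) = 1f2a ← matches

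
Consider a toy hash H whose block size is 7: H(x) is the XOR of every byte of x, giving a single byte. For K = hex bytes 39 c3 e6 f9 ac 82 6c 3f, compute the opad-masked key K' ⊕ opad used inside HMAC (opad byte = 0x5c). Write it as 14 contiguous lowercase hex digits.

c45c5c5c5c5c5c

Key hex bytes 39 c3 e6 f9 ac 82 6c 3f is 8 bytes > B = 7, so hash it first: H(key) = 98, then zero-pad to 7 bytes: K' = 98 00 00 00 00 00 00.
XOR each byte with 0x5c: 98⊕5c=c4, 00⊕5c=5c, 00⊕5c=5c, 00⊕5c=5c, 00⊕5c=5c, 00⊕5c=5c, 00⊕5c=5c.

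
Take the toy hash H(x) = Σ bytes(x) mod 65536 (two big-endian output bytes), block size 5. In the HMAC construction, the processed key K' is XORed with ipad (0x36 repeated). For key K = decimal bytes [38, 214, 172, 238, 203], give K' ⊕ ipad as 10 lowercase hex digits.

Key decimal bytes [38, 214, 172, 238, 203] = 26 d6 ac ee cb is exactly B = 5 bytes: K' = 26 d6 ac ee cb.
XOR each byte with 0x36: 26⊕36=10, d6⊕36=e0, ac⊕36=9a, ee⊕36=d8, cb⊕36=fd.

10e09ad8fd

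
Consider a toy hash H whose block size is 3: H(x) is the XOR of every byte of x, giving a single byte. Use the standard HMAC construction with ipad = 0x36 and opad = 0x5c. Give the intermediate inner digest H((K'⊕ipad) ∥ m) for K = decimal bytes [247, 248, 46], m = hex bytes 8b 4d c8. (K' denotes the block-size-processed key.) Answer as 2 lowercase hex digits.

Key decimal bytes [247, 248, 46] = f7 f8 2e is exactly B = 3 bytes: K' = f7 f8 2e.
K' ⊕ ipad = c1 ce 18.
Inner input = c1 ce 18 ∥ 8b 4d c8.
Inner hash: XOR c1⊕ce⊕18⊕8b⊕4d⊕c8 = 19.

19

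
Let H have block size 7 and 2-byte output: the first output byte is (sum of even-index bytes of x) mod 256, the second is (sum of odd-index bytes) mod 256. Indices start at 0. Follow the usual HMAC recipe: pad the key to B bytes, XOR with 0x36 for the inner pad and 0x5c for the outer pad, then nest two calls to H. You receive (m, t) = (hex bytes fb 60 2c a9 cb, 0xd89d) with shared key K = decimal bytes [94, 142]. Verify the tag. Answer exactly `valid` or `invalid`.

Key decimal bytes [94, 142] = 5e 8e is 2 bytes ≤ B = 7; zero-pad to 7 bytes: K' = 5e 8e 00 00 00 00 00.
K' ⊕ ipad = 68 b8 36 36 36 36 36; K' ⊕ opad = 02 d2 5c 5c 5c 5c 5c.
Inner hash: even-index sum = 531 mod 256 = 19; odd-index sum = 790 mod 256 = 22 → 13 16.
Outer hash (recomputed tag): even-index sum = 300 mod 256 = 44; odd-index sum = 413 mod 256 = 157 → 2c 9d.
Recomputed tag = 2c9d; claimed = d89d → mismatch.

invalid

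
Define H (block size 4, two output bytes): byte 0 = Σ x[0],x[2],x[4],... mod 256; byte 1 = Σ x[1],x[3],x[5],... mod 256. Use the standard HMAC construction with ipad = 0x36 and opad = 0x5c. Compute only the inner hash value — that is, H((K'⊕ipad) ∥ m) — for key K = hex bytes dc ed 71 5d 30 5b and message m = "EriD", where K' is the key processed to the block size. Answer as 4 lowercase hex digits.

2f7f

Key hex bytes dc ed 71 5d 30 5b is 6 bytes > B = 4, so hash it first: H(key) = 7d a5, then zero-pad to 4 bytes: K' = 7d a5 00 00.
K' ⊕ ipad = 4b 93 36 36.
Inner input = 4b 93 36 36 ∥ 45 72 69 44.
Inner hash: even-index sum = 303 mod 256 = 47; odd-index sum = 383 mod 256 = 127 → 2f 7f.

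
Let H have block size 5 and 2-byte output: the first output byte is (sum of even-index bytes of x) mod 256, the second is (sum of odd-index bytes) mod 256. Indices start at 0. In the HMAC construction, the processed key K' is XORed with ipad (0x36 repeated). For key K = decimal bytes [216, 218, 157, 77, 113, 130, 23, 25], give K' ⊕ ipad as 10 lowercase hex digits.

Key decimal bytes [216, 218, 157, 77, 113, 130, 23, 25] = d8 da 9d 4d 71 82 17 19 is 8 bytes > B = 5, so hash it first: H(key) = fd c2, then zero-pad to 5 bytes: K' = fd c2 00 00 00.
XOR each byte with 0x36: fd⊕36=cb, c2⊕36=f4, 00⊕36=36, 00⊕36=36, 00⊕36=36.

cbf4363636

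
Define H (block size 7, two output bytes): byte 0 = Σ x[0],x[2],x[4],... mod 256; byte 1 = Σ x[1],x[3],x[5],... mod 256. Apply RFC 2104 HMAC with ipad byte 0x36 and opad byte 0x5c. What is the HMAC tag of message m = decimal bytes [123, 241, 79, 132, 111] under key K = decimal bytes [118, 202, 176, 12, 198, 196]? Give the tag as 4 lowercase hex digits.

Key decimal bytes [118, 202, 176, 12, 198, 196] = 76 ca b0 0c c6 c4 is 6 bytes ≤ B = 7; zero-pad to 7 bytes: K' = 76 ca b0 0c c6 c4 00.
K' ⊕ ipad = 40 fc 86 3a f0 f2 36.  K' ⊕ opad = 2a 96 ec 50 9a 98 5c.
Inner input = (K'⊕ipad) ∥ m = 40 fc 86 3a f0 f2 36 ∥ 7b f1 4f 84 6f.
Inner hash: even-index sum = 865 mod 256 = 97; odd-index sum = 865 mod 256 = 97 → 61 61.
Outer input = (K'⊕opad) ∥ inner = 2a 96 ec 50 9a 98 5c ∥ 61 61.
Outer hash (tag): even-index sum = 621 mod 256 = 109; odd-index sum = 479 mod 256 = 223 → 6d df.

6ddf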